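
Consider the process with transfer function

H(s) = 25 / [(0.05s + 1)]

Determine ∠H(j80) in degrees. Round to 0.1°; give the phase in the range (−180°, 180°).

-76.0°

At ω = 80 rad/s:
pole (1 + j80·0.05) = 1 + j4 → |·| ≈ 4.1231, ∠ ≈ 75.96°
∠H = (0°) − (75.96°) = -75.96°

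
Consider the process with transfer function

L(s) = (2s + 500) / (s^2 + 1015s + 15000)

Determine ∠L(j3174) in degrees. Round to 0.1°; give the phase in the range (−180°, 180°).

Substitute s = j3174:
Numerator: 2(j3174) + 500 = 500 + j6348
Denominator: (j3174)^2 + 1015(j3174) + 15000 = -10059276 + j3221610
|N| = √(500² + 6348²) ≈ 6367.7, ∠N ≈ 85.50°
|D| = √(10059276² + 3221610²) ≈ 1.0563e+07, ∠D ≈ 162.24°
∠L = 85.50° − 162.24° = -76.74°

-76.7°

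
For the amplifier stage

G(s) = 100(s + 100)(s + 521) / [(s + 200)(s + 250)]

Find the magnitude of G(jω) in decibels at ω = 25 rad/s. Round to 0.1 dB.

40.5 dB

At s = jω = j25:
zero (s+100): 100 + j25 → |·| = √(100²+25²) = √10625 ≈ 103.08, ∠ = arctan(25/100) ≈ 14.04°
zero (s+521): 521 + j25 → |·| = √(521²+25²) = √272066 ≈ 521.6, ∠ = arctan(25/521) ≈ 2.75°
pole (s+200): 200 + j25 → |·| = √(200²+25²) = √40625 ≈ 201.56, ∠ = arctan(25/200) ≈ 7.13°
pole (s+250): 250 + j25 → |·| = √(250²+25²) = √63125 ≈ 251.25, ∠ = arctan(25/250) ≈ 5.71°
|G| = 100 · 53767 / 50642 ≈ 106.17
Gain = 20 log₁₀(106.17) ≈ 40.52 dB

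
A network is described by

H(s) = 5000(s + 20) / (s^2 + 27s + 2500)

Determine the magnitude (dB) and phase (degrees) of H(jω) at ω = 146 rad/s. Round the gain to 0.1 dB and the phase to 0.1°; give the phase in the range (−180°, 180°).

31.7 dB, -86.0°

At s = jω = j146:
zero (s+20): 20 + j146 → |·| = √(20²+146²) = √21716 ≈ 147.36, ∠ = arctan(146/20) ≈ 82.20°
quadratic: (j146)² + 27·j146 + 2500 = -18816 + j3942 → |·| ≈ 19224, ∠ ≈ 168.17°
|H| = 5000 · 147.36 / 19224 ≈ 38.327
Gain = 20 log₁₀(38.327) ≈ 31.67 dB
∠H = 82.20° − 168.17° = -85.97°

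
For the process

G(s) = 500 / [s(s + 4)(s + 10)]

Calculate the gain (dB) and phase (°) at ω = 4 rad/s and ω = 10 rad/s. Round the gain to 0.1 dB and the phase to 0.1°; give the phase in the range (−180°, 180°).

ω = 4: 6.2 dB, -156.8°; ω = 10: -9.7 dB, 156.8°

At s = jω = j4:
pole (s+4): 4 + j4 → |·| = √(4²+4²) = √32 ≈ 5.6569, ∠ = arctan(4/4) ≈ 45.00°
pole (s+10): 10 + j4 → |·| = √(10²+4²) = √116 ≈ 10.77, ∠ = arctan(4/10) ≈ 21.80°
pole at origin: |s| = 4, ∠ = 90.00° (in denominator)
|G| = 500 / 243.7 ≈ 2.0517
Gain = 20 log₁₀(2.0517) ≈ 6.24 dB
∠G = 0.00° − 156.80° = -156.80°

At s = jω = j10:
pole (s+4): 4 + j10 → |·| = √(4²+10²) = √116 ≈ 10.77, ∠ = arctan(10/4) ≈ 68.20°
pole (s+10): 10 + j10 → |·| = √(10²+10²) = √200 ≈ 14.142, ∠ = arctan(10/10) ≈ 45.00°
pole at origin: |s| = 10, ∠ = 90.00° (in denominator)
|G| = 500 / 1523.1 ≈ 0.32828
Gain = 20 log₁₀(0.32828) ≈ -9.68 dB
∠G = 0.00° − 203.20° = -203.20° ≡ 156.80° (principal value)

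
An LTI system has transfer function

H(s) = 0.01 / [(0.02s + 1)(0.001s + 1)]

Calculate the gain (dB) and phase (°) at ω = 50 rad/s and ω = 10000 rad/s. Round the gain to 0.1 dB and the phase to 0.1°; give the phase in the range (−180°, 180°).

At ω = 50 rad/s:
pole (1 + j50·0.02) = 1 + j1 → |·| ≈ 1.4142, ∠ ≈ 45.00°
pole (1 + j50·0.001) = 1 + j0.05 → |·| ≈ 1.0012, ∠ ≈ 2.86°
|H| = 0.01 · 1 / (1.4142 · 1.0012) ≈ 0.0070627
Gain = 20 log₁₀(0.0070627) ≈ -43.02 dB
∠H = (0°) − (45.00° + 2.86°) = -47.86°

At ω = 10000 rad/s:
pole (1 + j10000·0.02) = 1 + j200 → |·| ≈ 200, ∠ ≈ 89.71°
pole (1 + j10000·0.001) = 1 + j10 → |·| ≈ 10.05, ∠ ≈ 84.29°
|H| = 0.01 · 1 / (200 · 10.05) ≈ 4.9751e-06
Gain = 20 log₁₀(4.9751e-06) ≈ -106.06 dB
∠H = (0°) − (89.71° + 84.29°) = -174.00°

ω = 50: -43.0 dB, -47.9°; ω = 10000: -106.1 dB, -174.0°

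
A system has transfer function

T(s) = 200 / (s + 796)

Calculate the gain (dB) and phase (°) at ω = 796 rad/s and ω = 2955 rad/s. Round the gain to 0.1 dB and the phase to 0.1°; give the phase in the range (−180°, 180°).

ω = 796: -15.0 dB, -45.0°; ω = 2955: -23.7 dB, -74.9°

At s = jω = j796:
pole (s+796): 796 + j796 → |·| = √(796²+796²) = √1267232 ≈ 1125.7, ∠ = arctan(796/796) ≈ 45.00°
|T| = 200 / 1125.7 ≈ 0.17767
Gain = 20 log₁₀(0.17767) ≈ -15.01 dB
∠T = 0.00° − 45.00° = -45.00°

At s = jω = j2955:
pole (s+796): 796 + j2955 → |·| = √(796²+2955²) = √9365641 ≈ 3060.3, ∠ = arctan(2955/796) ≈ 74.92°
|T| = 200 / 3060.3 ≈ 0.065353
Gain = 20 log₁₀(0.065353) ≈ -23.69 dB
∠T = 0.00° − 74.92° = -74.92°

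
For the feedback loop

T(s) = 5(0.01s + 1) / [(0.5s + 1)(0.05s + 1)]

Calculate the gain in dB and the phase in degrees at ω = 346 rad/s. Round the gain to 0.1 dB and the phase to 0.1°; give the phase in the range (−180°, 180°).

At ω = 346 rad/s:
zero (1 + j346·0.01) = 1 + j3.46 → |·| ≈ 3.6016, ∠ ≈ 73.88°
pole (1 + j346·0.5) = 1 + j173 → |·| ≈ 173, ∠ ≈ 89.67°
pole (1 + j346·0.05) = 1 + j17.3 → |·| ≈ 17.329, ∠ ≈ 86.69°
|T| = 5 · 3.6016 / (173 · 17.329) ≈ 0.0060068
Gain = 20 log₁₀(0.0060068) ≈ -44.43 dB
∠T = (73.88°) − (89.67° + 86.69°) = -102.48°

-44.4 dB, -102.5°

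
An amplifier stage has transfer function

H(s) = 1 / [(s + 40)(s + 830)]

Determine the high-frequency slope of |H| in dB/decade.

-40 dB/decade

Each pole contributes −20 dB/decade at high frequency; each zero contributes +20 dB/decade.
Net: 0 zero(s) − 2 pole(s) → -40 dB/decade.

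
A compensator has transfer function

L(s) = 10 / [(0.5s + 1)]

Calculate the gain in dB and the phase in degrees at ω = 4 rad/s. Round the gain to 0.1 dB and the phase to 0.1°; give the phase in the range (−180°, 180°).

At ω = 4 rad/s:
pole (1 + j4·0.5) = 1 + j2 → |·| ≈ 2.2361, ∠ ≈ 63.43°
|L| = 10 · 1 / (2.2361) ≈ 4.4721
Gain = 20 log₁₀(4.4721) ≈ 13.01 dB
∠L = (0°) − (63.43°) = -63.43°

13.0 dB, -63.4°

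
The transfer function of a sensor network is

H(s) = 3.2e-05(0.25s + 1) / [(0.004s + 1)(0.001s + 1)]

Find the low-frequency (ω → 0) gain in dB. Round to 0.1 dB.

-89.9 dB

H(0) = 3.2e-05 · 1 / 1 = 3.2e-05
20 log₁₀(3.2e-05) ≈ -89.90 dB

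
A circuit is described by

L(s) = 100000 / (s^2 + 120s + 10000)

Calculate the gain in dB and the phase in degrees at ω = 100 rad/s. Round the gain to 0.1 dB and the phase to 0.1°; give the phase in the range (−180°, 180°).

18.4 dB, -90.0°

At s = jω = j100:
quadratic: (j100)² + 120·j100 + 10000 = 0 + j12000 → |·| ≈ 12000, ∠ ≈ 90.00°
|L| = 100000 / 12000 ≈ 8.3333
Gain = 20 log₁₀(8.3333) ≈ 18.42 dB
∠L = 0.00° − 90.00° = -90.00°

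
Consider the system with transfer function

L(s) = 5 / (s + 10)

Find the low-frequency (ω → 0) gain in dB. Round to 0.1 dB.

-6.0 dB

L(0) = 5 / 10 = 0.5
20 log₁₀(0.5) ≈ -6.02 dB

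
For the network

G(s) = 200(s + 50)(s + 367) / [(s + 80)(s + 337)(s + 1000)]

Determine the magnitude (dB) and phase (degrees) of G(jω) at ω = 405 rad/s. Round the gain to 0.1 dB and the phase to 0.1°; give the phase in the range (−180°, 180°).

-14.4 dB, -20.3°

At s = jω = j405:
zero (s+50): 50 + j405 → |·| = √(50²+405²) = √166525 ≈ 408.07, ∠ = arctan(405/50) ≈ 82.96°
zero (s+367): 367 + j405 → |·| = √(367²+405²) = √298714 ≈ 546.55, ∠ = arctan(405/367) ≈ 47.82°
pole (s+80): 80 + j405 → |·| = √(80²+405²) = √170425 ≈ 412.83, ∠ = arctan(405/80) ≈ 78.83°
pole (s+337): 337 + j405 → |·| = √(337²+405²) = √277594 ≈ 526.87, ∠ = arctan(405/337) ≈ 50.24°
pole (s+1000): 1000 + j405 → |·| = √(1000²+405²) = √1164025 ≈ 1078.9, ∠ = arctan(405/1000) ≈ 22.05°
|G| = 200 · 2.2303e+05 / 2.3467e+08 ≈ 0.19008
Gain = 20 log₁₀(0.19008) ≈ -14.42 dB
∠G = 130.78° − 151.12° = -20.34°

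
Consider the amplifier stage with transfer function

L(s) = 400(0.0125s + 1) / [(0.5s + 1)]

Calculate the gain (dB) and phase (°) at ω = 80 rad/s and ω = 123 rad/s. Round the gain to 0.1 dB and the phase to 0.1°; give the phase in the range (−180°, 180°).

At ω = 80 rad/s:
zero (1 + j80·0.0125) = 1 + j1 → |·| ≈ 1.4142, ∠ ≈ 45.00°
pole (1 + j80·0.5) = 1 + j40 → |·| ≈ 40.012, ∠ ≈ 88.57°
|L| = 400 · 1.4142 / (40.012) ≈ 14.138
Gain = 20 log₁₀(14.138) ≈ 23.01 dB
∠L = (45.00°) − (88.57°) = -43.57°

At ω = 123 rad/s:
zero (1 + j123·0.0125) = 1 + j1.5375 → |·| ≈ 1.8341, ∠ ≈ 56.96°
pole (1 + j123·0.5) = 1 + j61.5 → |·| ≈ 61.508, ∠ ≈ 89.07°
|L| = 400 · 1.8341 / (61.508) ≈ 11.928
Gain = 20 log₁₀(11.928) ≈ 21.53 dB
∠L = (56.96°) − (89.07°) = -32.11°

ω = 80: 23.0 dB, -43.6°; ω = 123: 21.5 dB, -32.1°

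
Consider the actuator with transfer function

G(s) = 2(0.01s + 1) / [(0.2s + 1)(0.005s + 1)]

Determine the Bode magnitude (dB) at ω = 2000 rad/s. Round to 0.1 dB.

-40.0 dB

At ω = 2000 rad/s:
zero (1 + j2000·0.01) = 1 + j20 → |·| ≈ 20.025, ∠ ≈ 87.14°
pole (1 + j2000·0.2) = 1 + j400 → |·| ≈ 400, ∠ ≈ 89.86°
pole (1 + j2000·0.005) = 1 + j10 → |·| ≈ 10.05, ∠ ≈ 84.29°
|G| = 2 · 20.025 / (400 · 10.05) ≈ 0.0099627
Gain = 20 log₁₀(0.0099627) ≈ -40.03 dB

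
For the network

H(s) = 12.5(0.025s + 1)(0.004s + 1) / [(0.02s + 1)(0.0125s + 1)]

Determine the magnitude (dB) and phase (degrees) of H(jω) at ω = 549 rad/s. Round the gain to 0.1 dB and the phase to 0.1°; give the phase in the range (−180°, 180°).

14.7 dB, -15.2°

At ω = 549 rad/s:
zero (1 + j549·0.025) = 1 + j13.725 → |·| ≈ 13.761, ∠ ≈ 85.83°
zero (1 + j549·0.004) = 1 + j2.196 → |·| ≈ 2.413, ∠ ≈ 65.52°
pole (1 + j549·0.02) = 1 + j10.98 → |·| ≈ 11.025, ∠ ≈ 84.80°
pole (1 + j549·0.0125) = 1 + j6.8625 → |·| ≈ 6.935, ∠ ≈ 81.71°
|H| = 12.5 · 13.761 · 2.413 / (11.025 · 6.935) ≈ 5.4287
Gain = 20 log₁₀(5.4287) ≈ 14.69 dB
∠H = (85.83° + 65.52°) − (84.80° + 81.71°) = -15.16°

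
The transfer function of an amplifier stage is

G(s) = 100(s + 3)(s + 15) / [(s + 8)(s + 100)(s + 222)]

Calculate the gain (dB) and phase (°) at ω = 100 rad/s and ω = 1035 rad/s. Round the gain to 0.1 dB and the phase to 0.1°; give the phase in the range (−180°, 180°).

At s = jω = j100:
zero (s+3): 3 + j100 → |·| = √(3²+100²) = √10009 ≈ 100.04, ∠ = arctan(100/3) ≈ 88.28°
zero (s+15): 15 + j100 → |·| = √(15²+100²) = √10225 ≈ 101.12, ∠ = arctan(100/15) ≈ 81.47°
pole (s+8): 8 + j100 → |·| = √(8²+100²) = √10064 ≈ 100.32, ∠ = arctan(100/8) ≈ 85.43°
pole (s+100): 100 + j100 → |·| = √(100²+100²) = √20000 ≈ 141.42, ∠ = arctan(100/100) ≈ 45.00°
pole (s+222): 222 + j100 → |·| = √(222²+100²) = √59284 ≈ 243.48, ∠ = arctan(100/222) ≈ 24.25°
|G| = 100 · 10116 / 3.4543e+06 ≈ 0.29285
Gain = 20 log₁₀(0.29285) ≈ -10.67 dB
∠G = 169.75° − 154.68° = 15.07°

At s = jω = j1035:
zero (s+3): 3 + j1035 → |·| = √(3²+1035²) = √1071234 ≈ 1035, ∠ = arctan(1035/3) ≈ 89.83°
zero (s+15): 15 + j1035 → |·| = √(15²+1035²) = √1071450 ≈ 1035.1, ∠ = arctan(1035/15) ≈ 89.17°
pole (s+8): 8 + j1035 → |·| = √(8²+1035²) = √1071289 ≈ 1035, ∠ = arctan(1035/8) ≈ 89.56°
pole (s+100): 100 + j1035 → |·| = √(100²+1035²) = √1081225 ≈ 1039.8, ∠ = arctan(1035/100) ≈ 84.48°
pole (s+222): 222 + j1035 → |·| = √(222²+1035²) = √1120509 ≈ 1058.5, ∠ = arctan(1035/222) ≈ 77.89°
|G| = 100 · 1.0713e+06 / 1.1392e+09 ≈ 0.09404
Gain = 20 log₁₀(0.09404) ≈ -20.53 dB
∠G = 179.00° − 251.93° = -72.93°

ω = 100: -10.7 dB, 15.1°; ω = 1035: -20.5 dB, -72.9°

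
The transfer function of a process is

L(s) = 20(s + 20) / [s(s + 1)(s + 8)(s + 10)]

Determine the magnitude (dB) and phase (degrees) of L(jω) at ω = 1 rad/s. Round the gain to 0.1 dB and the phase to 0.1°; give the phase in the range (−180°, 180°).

At s = jω = j1:
zero (s+20): 20 + j1 → |·| = √(20²+1²) = √401 ≈ 20.025, ∠ = arctan(1/20) ≈ 2.86°
pole (s+1): 1 + j1 → |·| = √(1²+1²) = √2 ≈ 1.4142, ∠ = arctan(1/1) ≈ 45.00°
pole (s+8): 8 + j1 → |·| = √(8²+1²) = √65 ≈ 8.0623, ∠ = arctan(1/8) ≈ 7.13°
pole (s+10): 10 + j1 → |·| = √(10²+1²) = √101 ≈ 10.05, ∠ = arctan(1/10) ≈ 5.71°
pole at origin: |s| = 1, ∠ = 90.00° (in denominator)
|L| = 20 · 20.025 / 114.59 ≈ 3.4951
Gain = 20 log₁₀(3.4951) ≈ 10.87 dB
∠L = 2.86° − 147.84° = -144.98°

10.9 dB, -145.0°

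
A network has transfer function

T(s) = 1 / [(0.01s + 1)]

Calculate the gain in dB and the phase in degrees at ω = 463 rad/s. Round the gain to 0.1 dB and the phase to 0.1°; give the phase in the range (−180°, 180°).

At ω = 463 rad/s:
pole (1 + j463·0.01) = 1 + j4.63 → |·| ≈ 4.7368, ∠ ≈ 77.81°
|T| = 1 · 1 / (4.7368) ≈ 0.21111
Gain = 20 log₁₀(0.21111) ≈ -13.51 dB
∠T = (0°) − (77.81°) = -77.81°

-13.5 dB, -77.8°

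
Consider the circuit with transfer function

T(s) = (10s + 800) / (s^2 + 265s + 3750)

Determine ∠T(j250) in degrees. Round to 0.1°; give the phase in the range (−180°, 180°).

Substitute s = j250:
Numerator: 10(j250) + 800 = 800 + j2500
Denominator: (j250)^2 + 265(j250) + 3750 = -58750 + j66250
|N| = √(800² + 2500²) ≈ 2624.9, ∠N ≈ 72.26°
|D| = √(58750² + 66250²) ≈ 88547, ∠D ≈ 131.57°
∠T = 72.26° − 131.57° = -59.31°

-59.3°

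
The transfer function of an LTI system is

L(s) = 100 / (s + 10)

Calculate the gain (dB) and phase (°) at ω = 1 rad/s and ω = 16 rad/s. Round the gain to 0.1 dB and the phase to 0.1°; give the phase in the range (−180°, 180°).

ω = 1: 20.0 dB, -5.7°; ω = 16: 14.5 dB, -58.0°

Substitute s = j1:
Numerator: 100 = 100 + j0
Denominator: (j1) + 10 = 10 + j1
|N| = √(100² + 0²) ≈ 100, ∠N ≈ 0.00°
|D| = √(10² + 1²) ≈ 10.05, ∠D ≈ 5.71°
|L| = 100 / 10.05 ≈ 9.9502
Gain = 20 log₁₀(9.9502) ≈ 19.96 dB
∠L = 0.00° − 5.71° = -5.71°

Substitute s = j16:
Numerator: 100 = 100 + j0
Denominator: (j16) + 10 = 10 + j16
|N| = √(100² + 0²) ≈ 100, ∠N ≈ 0.00°
|D| = √(10² + 16²) ≈ 18.868, ∠D ≈ 57.99°
|L| = 100 / 18.868 ≈ 5.3
Gain = 20 log₁₀(5.3) ≈ 14.49 dB
∠L = 0.00° − 57.99° = -57.99°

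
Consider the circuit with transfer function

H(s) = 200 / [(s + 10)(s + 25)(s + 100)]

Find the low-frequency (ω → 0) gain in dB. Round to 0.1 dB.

-41.9 dB

H(0) = 200 / (10·25·100) = 0.008
20 log₁₀(0.008) ≈ -41.94 dB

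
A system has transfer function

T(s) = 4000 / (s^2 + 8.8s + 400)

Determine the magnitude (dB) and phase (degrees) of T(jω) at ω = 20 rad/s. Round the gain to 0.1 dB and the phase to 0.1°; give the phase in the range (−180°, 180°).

At s = jω = j20:
quadratic: (j20)² + 8.8·j20 + 400 = 0 + j176 → |·| ≈ 176, ∠ ≈ 90.00°
|T| = 4000 / 176 ≈ 22.727
Gain = 20 log₁₀(22.727) ≈ 27.13 dB
∠T = 0.00° − 90.00° = -90.00°

27.1 dB, -90.0°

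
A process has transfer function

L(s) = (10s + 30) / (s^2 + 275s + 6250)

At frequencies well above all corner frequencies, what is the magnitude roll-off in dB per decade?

Each pole contributes −20 dB/decade at high frequency; each zero contributes +20 dB/decade.
Net: 1 zero(s) − 2 pole(s) → -20 dB/decade.

-20 dB/decade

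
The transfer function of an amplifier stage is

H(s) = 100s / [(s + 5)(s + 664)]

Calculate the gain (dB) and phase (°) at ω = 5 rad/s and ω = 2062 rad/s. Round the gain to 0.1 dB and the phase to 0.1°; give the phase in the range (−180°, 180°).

ω = 5: -19.5 dB, 44.6°; ω = 2062: -26.7 dB, -72.0°

At s = jω = j5:
zero at origin: s = j5 → |·| = 5, ∠ = 90.00°
pole (s+5): 5 + j5 → |·| = √(5²+5²) = √50 ≈ 7.0711, ∠ = arctan(5/5) ≈ 45.00°
pole (s+664): 664 + j5 → |·| = √(664²+5²) = √440921 ≈ 664.02, ∠ = arctan(5/664) ≈ 0.43°
|H| = 100 · 5 / 4695.4 ≈ 0.10649
Gain = 20 log₁₀(0.10649) ≈ -19.45 dB
∠H = 90.00° − 45.43° = 44.57°

At s = jω = j2062:
zero at origin: s = j2062 → |·| = 2062, ∠ = 90.00°
pole (s+5): 5 + j2062 → |·| = √(5²+2062²) = √4251869 ≈ 2062, ∠ = arctan(2062/5) ≈ 89.86°
pole (s+664): 664 + j2062 → |·| = √(664²+2062²) = √4692740 ≈ 2166.3, ∠ = arctan(2062/664) ≈ 72.15°
|H| = 100 · 2062 / 4.4669e+06 ≈ 0.046162
Gain = 20 log₁₀(0.046162) ≈ -26.71 dB
∠H = 90.00° − 162.01° = -72.01°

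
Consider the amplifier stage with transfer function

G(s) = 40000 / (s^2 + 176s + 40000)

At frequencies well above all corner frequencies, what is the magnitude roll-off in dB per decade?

-40 dB/decade

Each pole contributes −20 dB/decade at high frequency; each zero contributes +20 dB/decade.
Net: 0 zero(s) − 2 pole(s) → -40 dB/decade.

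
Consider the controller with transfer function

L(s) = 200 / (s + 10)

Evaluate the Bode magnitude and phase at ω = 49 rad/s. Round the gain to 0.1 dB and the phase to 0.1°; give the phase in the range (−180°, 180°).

At s = jω = j49:
pole (s+10): 10 + j49 → |·| = √(10²+49²) = √2501 ≈ 50.01, ∠ = arctan(49/10) ≈ 78.47°
|L| = 200 / 50.01 ≈ 3.9992
Gain = 20 log₁₀(3.9992) ≈ 12.04 dB
∠L = 0.00° − 78.47° = -78.47°

12.0 dB, -78.5°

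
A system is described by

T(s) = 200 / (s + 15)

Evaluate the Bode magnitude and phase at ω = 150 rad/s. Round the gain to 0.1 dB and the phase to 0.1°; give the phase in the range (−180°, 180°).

2.5 dB, -84.3°

At s = jω = j150:
pole (s+15): 15 + j150 → |·| = √(15²+150²) = √22725 ≈ 150.75, ∠ = arctan(150/15) ≈ 84.29°
|T| = 200 / 150.75 ≈ 1.3267
Gain = 20 log₁₀(1.3267) ≈ 2.46 dB
∠T = 0.00° − 84.29° = -84.29°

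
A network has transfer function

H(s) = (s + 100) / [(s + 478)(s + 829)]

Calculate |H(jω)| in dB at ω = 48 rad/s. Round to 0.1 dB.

-71.1 dB

At s = jω = j48:
zero (s+100): 100 + j48 → |·| = √(100²+48²) = √12304 ≈ 110.92, ∠ = arctan(48/100) ≈ 25.64°
pole (s+478): 478 + j48 → |·| = √(478²+48²) = √230788 ≈ 480.4, ∠ = arctan(48/478) ≈ 5.73°
pole (s+829): 829 + j48 → |·| = √(829²+48²) = √689545 ≈ 830.39, ∠ = arctan(48/829) ≈ 3.31°
|H| = 1 · 110.92 / 3.9892e+05 ≈ 0.00027805
Gain = 20 log₁₀(0.00027805) ≈ -71.12 dB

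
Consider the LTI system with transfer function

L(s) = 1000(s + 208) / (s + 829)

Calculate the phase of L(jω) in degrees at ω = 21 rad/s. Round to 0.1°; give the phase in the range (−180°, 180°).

4.3°

At s = jω = j21:
zero (s+208): 208 + j21 → |·| = √(208²+21²) = √43705 ≈ 209.06, ∠ = arctan(21/208) ≈ 5.77°
pole (s+829): 829 + j21 → |·| = √(829²+21²) = √687682 ≈ 829.27, ∠ = arctan(21/829) ≈ 1.45°
∠L = 5.77° − 1.45° = 4.32°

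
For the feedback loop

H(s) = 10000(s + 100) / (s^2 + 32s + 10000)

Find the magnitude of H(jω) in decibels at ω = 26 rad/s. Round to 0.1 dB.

40.9 dB

At s = jω = j26:
zero (s+100): 100 + j26 → |·| = √(100²+26²) = √10676 ≈ 103.32, ∠ = arctan(26/100) ≈ 14.57°
quadratic: (j26)² + 32·j26 + 10000 = 9324 + j832 → |·| ≈ 9361, ∠ ≈ 5.10°
|H| = 10000 · 103.32 / 9361 ≈ 110.37
Gain = 20 log₁₀(110.37) ≈ 40.86 dB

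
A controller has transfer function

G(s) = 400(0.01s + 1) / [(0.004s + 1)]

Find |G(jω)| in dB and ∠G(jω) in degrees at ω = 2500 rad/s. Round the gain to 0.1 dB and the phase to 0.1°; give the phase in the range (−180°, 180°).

At ω = 2500 rad/s:
zero (1 + j2500·0.01) = 1 + j25 → |·| ≈ 25.02, ∠ ≈ 87.71°
pole (1 + j2500·0.004) = 1 + j10 → |·| ≈ 10.05, ∠ ≈ 84.29°
|G| = 400 · 25.02 / (10.05) ≈ 995.82
Gain = 20 log₁₀(995.82) ≈ 59.96 dB
∠G = (87.71°) − (84.29°) = 3.42°

60.0 dB, 3.4°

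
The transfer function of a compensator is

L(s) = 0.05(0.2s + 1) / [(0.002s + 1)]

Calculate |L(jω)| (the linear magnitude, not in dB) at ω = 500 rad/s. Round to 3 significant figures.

3.54

At ω = 500 rad/s:
zero (1 + j500·0.2) = 1 + j100 → |·| ≈ 100, ∠ ≈ 89.43°
pole (1 + j500·0.002) = 1 + j1 → |·| ≈ 1.4142, ∠ ≈ 45.00°
|L| = 0.05 · 100 / (1.4142) ≈ 3.5356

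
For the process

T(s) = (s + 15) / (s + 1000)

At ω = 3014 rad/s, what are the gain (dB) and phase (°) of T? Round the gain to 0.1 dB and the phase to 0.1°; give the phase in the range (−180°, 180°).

At s = jω = j3014:
zero (s+15): 15 + j3014 → |·| = √(15²+3014²) = √9084421 ≈ 3014, ∠ = arctan(3014/15) ≈ 89.71°
pole (s+1000): 1000 + j3014 → |·| = √(1000²+3014²) = √10084196 ≈ 3175.6, ∠ = arctan(3014/1000) ≈ 71.64°
|T| = 1 · 3014 / 3175.6 ≈ 0.94911
Gain = 20 log₁₀(0.94911) ≈ -0.45 dB
∠T = 89.71° − 71.64° = 18.07°

-0.5 dB, 18.1°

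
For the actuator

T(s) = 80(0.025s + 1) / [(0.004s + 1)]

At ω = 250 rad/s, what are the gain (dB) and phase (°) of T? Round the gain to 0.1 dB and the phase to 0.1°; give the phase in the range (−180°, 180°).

At ω = 250 rad/s:
zero (1 + j250·0.025) = 1 + j6.25 → |·| ≈ 6.3295, ∠ ≈ 80.91°
pole (1 + j250·0.004) = 1 + j1 → |·| ≈ 1.4142, ∠ ≈ 45.00°
|T| = 80 · 6.3295 / (1.4142) ≈ 358.05
Gain = 20 log₁₀(358.05) ≈ 51.08 dB
∠T = (80.91°) − (45.00°) = 35.91°

51.1 dB, 35.9°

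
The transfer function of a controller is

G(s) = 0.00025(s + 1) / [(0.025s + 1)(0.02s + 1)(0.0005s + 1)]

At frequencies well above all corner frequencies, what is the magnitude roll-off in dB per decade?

Each pole contributes −20 dB/decade at high frequency; each zero contributes +20 dB/decade.
Net: 1 zero(s) − 3 pole(s) → -40 dB/decade.

-40 dB/decade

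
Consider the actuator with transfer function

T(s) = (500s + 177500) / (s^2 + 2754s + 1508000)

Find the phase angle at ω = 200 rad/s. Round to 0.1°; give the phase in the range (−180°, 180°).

8.8°

Substitute s = j200:
Numerator: 500(j200) + 177500 = 177500 + j100000
Denominator: (j200)^2 + 2754(j200) + 1508000 = 1468000 + j550800
|N| = √(177500² + 100000²) ≈ 2.0373e+05, ∠N ≈ 29.40°
|D| = √(1468000² + 550800²) ≈ 1.5679e+06, ∠D ≈ 20.57°
∠T = 29.40° − 20.57° = 8.83°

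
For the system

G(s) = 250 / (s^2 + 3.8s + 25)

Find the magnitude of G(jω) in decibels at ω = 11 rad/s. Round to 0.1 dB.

At s = jω = j11:
quadratic: (j11)² + 3.8·j11 + 25 = -96 + j41.8 → |·| ≈ 104.71, ∠ ≈ 156.47°
|G| = 250 / 104.71 ≈ 2.3875
Gain = 20 log₁₀(2.3875) ≈ 7.56 dB

7.6 dB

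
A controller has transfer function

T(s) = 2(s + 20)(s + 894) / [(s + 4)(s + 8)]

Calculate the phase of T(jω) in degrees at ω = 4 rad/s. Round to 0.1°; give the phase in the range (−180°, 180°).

At s = jω = j4:
zero (s+20): 20 + j4 → |·| = √(20²+4²) = √416 ≈ 20.396, ∠ = arctan(4/20) ≈ 11.31°
zero (s+894): 894 + j4 → |·| = √(894²+4²) = √799252 ≈ 894.01, ∠ = arctan(4/894) ≈ 0.26°
pole (s+4): 4 + j4 → |·| = √(4²+4²) = √32 ≈ 5.6569, ∠ = arctan(4/4) ≈ 45.00°
pole (s+8): 8 + j4 → |·| = √(8²+4²) = √80 ≈ 8.9443, ∠ = arctan(4/8) ≈ 26.57°
∠T = 11.57° − 71.57° = -60.00°

-60.0°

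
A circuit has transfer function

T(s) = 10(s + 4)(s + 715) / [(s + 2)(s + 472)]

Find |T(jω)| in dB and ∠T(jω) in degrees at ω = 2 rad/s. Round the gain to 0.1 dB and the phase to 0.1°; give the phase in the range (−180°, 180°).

At s = jω = j2:
zero (s+4): 4 + j2 → |·| = √(4²+2²) = √20 ≈ 4.4721, ∠ = arctan(2/4) ≈ 26.57°
zero (s+715): 715 + j2 → |·| = √(715²+2²) = √511229 ≈ 715, ∠ = arctan(2/715) ≈ 0.16°
pole (s+2): 2 + j2 → |·| = √(2²+2²) = √8 ≈ 2.8284, ∠ = arctan(2/2) ≈ 45.00°
pole (s+472): 472 + j2 → |·| = √(472²+2²) = √222788 ≈ 472, ∠ = arctan(2/472) ≈ 0.24°
|T| = 10 · 3197.6 / 1335 ≈ 23.952
Gain = 20 log₁₀(23.952) ≈ 27.59 dB
∠T = 26.73° − 45.24° = -18.51°

27.6 dB, -18.5°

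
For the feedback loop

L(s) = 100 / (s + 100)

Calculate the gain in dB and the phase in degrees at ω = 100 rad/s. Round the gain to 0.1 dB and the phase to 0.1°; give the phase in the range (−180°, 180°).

At s = jω = j100:
pole (s+100): 100 + j100 → |·| = √(100²+100²) = √20000 ≈ 141.42, ∠ = arctan(100/100) ≈ 45.00°
|L| = 100 / 141.42 ≈ 0.70711
Gain = 20 log₁₀(0.70711) ≈ -3.01 dB
∠L = 0.00° − 45.00° = -45.00°

-3.0 dB, -45.0°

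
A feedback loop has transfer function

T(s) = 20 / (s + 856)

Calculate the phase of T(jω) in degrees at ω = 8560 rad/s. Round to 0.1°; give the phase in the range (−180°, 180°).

-84.3°

Substitute s = j8560:
Numerator: 20 = 20 + j0
Denominator: (j8560) + 856 = 856 + j8560
|N| = √(20² + 0²) ≈ 20, ∠N ≈ 0.00°
|D| = √(856² + 8560²) ≈ 8602.7, ∠D ≈ 84.29°
∠T = 0.00° − 84.29° = -84.29°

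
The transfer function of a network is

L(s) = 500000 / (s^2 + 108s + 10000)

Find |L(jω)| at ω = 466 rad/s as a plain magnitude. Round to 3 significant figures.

2.35

At s = jω = j466:
quadratic: (j466)² + 108·j466 + 10000 = -207156 + j50328 → |·| ≈ 2.1318e+05, ∠ ≈ 166.34°
|L| = 500000 / 2.1318e+05 ≈ 2.3454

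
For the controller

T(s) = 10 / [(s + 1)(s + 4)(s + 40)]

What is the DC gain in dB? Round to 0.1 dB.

T(0) = 10 / (1·4·40) = 0.0625
20 log₁₀(0.0625) ≈ -24.08 dB

-24.1 dB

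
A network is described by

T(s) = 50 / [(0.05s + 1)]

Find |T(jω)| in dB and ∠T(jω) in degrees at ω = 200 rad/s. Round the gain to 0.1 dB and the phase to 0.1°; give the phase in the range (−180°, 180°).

At ω = 200 rad/s:
pole (1 + j200·0.05) = 1 + j10 → |·| ≈ 10.05, ∠ ≈ 84.29°
|T| = 50 · 1 / (10.05) ≈ 4.9751
Gain = 20 log₁₀(4.9751) ≈ 13.94 dB
∠T = (0°) − (84.29°) = -84.29°

13.9 dB, -84.3°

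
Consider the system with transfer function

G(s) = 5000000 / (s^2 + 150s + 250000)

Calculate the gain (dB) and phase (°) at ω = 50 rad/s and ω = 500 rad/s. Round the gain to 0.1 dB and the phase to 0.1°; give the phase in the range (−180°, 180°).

At s = jω = j50:
quadratic: (j50)² + 150·j50 + 250000 = 247500 + j7500 → |·| ≈ 2.4761e+05, ∠ ≈ 1.74°
|G| = 5000000 / 2.4761e+05 ≈ 20.193
Gain = 20 log₁₀(20.193) ≈ 26.10 dB
∠G = 0.00° − 1.74° = -1.74°

At s = jω = j500:
quadratic: (j500)² + 150·j500 + 250000 = 0 + j75000 → |·| ≈ 75000, ∠ ≈ 90.00°
|G| = 5000000 / 75000 ≈ 66.667
Gain = 20 log₁₀(66.667) ≈ 36.48 dB
∠G = 0.00° − 90.00° = -90.00°

ω = 50: 26.1 dB, -1.7°; ω = 500: 36.5 dB, -90.0°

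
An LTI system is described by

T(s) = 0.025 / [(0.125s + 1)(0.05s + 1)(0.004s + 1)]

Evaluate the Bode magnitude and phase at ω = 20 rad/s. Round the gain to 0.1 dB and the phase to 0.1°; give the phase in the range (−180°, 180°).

At ω = 20 rad/s:
pole (1 + j20·0.125) = 1 + j2.5 → |·| ≈ 2.6926, ∠ ≈ 68.20°
pole (1 + j20·0.05) = 1 + j1 → |·| ≈ 1.4142, ∠ ≈ 45.00°
pole (1 + j20·0.004) = 1 + j0.08 → |·| ≈ 1.0032, ∠ ≈ 4.57°
|T| = 0.025 · 1 / (2.6926 · 1.4142 · 1.0032) ≈ 0.0065444
Gain = 20 log₁₀(0.0065444) ≈ -43.68 dB
∠T = (0°) − (68.20° + 45.00° + 4.57°) = -117.77°

-43.7 dB, -117.8°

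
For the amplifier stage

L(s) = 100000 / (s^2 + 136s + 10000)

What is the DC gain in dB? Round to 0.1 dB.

L(0) = 100000 / 10000 = 10
20 log₁₀(10) ≈ 20.00 dB

20.0 dB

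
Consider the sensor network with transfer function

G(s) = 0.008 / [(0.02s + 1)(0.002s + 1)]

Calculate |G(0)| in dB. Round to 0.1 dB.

-41.9 dB

G(0) = 0.008 · 1 / 1 = 0.008
20 log₁₀(0.008) ≈ -41.94 dB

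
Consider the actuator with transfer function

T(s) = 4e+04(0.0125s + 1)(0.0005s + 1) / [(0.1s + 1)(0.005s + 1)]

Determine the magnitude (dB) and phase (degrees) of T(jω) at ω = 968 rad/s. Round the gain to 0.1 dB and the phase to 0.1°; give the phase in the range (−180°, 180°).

61.0 dB, -56.6°

At ω = 968 rad/s:
zero (1 + j968·0.0125) = 1 + j12.1 → |·| ≈ 12.141, ∠ ≈ 85.28°
zero (1 + j968·0.0005) = 1 + j0.484 → |·| ≈ 1.111, ∠ ≈ 25.83°
pole (1 + j968·0.1) = 1 + j96.8 → |·| ≈ 96.805, ∠ ≈ 89.41°
pole (1 + j968·0.005) = 1 + j4.84 → |·| ≈ 4.9422, ∠ ≈ 78.33°
|T| = 4e+04 · 12.141 · 1.111 / (96.805 · 4.9422) ≈ 1127.7
Gain = 20 log₁₀(1127.7) ≈ 61.04 dB
∠T = (85.28° + 25.83°) − (89.41° + 78.33°) = -56.63°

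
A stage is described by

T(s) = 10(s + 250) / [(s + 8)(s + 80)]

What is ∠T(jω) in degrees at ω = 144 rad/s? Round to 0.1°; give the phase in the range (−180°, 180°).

At s = jω = j144:
zero (s+250): 250 + j144 → |·| = √(250²+144²) = √83236 ≈ 288.51, ∠ = arctan(144/250) ≈ 29.94°
pole (s+8): 8 + j144 → |·| = √(8²+144²) = √20800 ≈ 144.22, ∠ = arctan(144/8) ≈ 86.82°
pole (s+80): 80 + j144 → |·| = √(80²+144²) = √27136 ≈ 164.73, ∠ = arctan(144/80) ≈ 60.95°
∠T = 29.94° − 147.77° = -117.83°

-117.8°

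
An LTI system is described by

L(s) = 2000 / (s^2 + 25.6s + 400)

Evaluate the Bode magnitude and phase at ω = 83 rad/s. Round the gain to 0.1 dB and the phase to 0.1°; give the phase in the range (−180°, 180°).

-10.7 dB, -161.9°

At s = jω = j83:
quadratic: (j83)² + 25.6·j83 + 400 = -6489 + j2124.8 → |·| ≈ 6828, ∠ ≈ 161.87°
|L| = 2000 / 6828 ≈ 0.29291
Gain = 20 log₁₀(0.29291) ≈ -10.67 dB
∠L = 0.00° − 161.87° = -161.87°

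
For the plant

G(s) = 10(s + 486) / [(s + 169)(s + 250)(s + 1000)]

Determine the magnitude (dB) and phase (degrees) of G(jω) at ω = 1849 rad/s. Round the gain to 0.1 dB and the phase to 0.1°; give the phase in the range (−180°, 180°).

-111.6 dB, -153.4°

At s = jω = j1849:
zero (s+486): 486 + j1849 → |·| = √(486²+1849²) = √3654997 ≈ 1911.8, ∠ = arctan(1849/486) ≈ 75.27°
pole (s+169): 169 + j1849 → |·| = √(169²+1849²) = √3447362 ≈ 1856.7, ∠ = arctan(1849/169) ≈ 84.78°
pole (s+250): 250 + j1849 → |·| = √(250²+1849²) = √3481301 ≈ 1865.8, ∠ = arctan(1849/250) ≈ 82.30°
pole (s+1000): 1000 + j1849 → |·| = √(1000²+1849²) = √4418801 ≈ 2102.1, ∠ = arctan(1849/1000) ≈ 61.59°
|G| = 10 · 1911.8 / 7.2822e+09 ≈ 2.6253e-06
Gain = 20 log₁₀(2.6253e-06) ≈ -111.62 dB
∠G = 75.27° − 228.67° = -153.40°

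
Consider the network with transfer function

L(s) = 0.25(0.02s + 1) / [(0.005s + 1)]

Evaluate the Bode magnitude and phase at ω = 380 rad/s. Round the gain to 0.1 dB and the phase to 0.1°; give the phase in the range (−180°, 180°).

-1.0 dB, 20.3°

At ω = 380 rad/s:
zero (1 + j380·0.02) = 1 + j7.6 → |·| ≈ 7.6655, ∠ ≈ 82.50°
pole (1 + j380·0.005) = 1 + j1.9 → |·| ≈ 2.1471, ∠ ≈ 62.24°
|L| = 0.25 · 7.6655 / (2.1471) ≈ 0.89254
Gain = 20 log₁₀(0.89254) ≈ -0.99 dB
∠L = (82.50°) − (62.24°) = 20.26°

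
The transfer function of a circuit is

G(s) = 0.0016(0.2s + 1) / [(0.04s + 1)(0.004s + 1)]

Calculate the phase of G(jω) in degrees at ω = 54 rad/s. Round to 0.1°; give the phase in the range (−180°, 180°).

7.4°

At ω = 54 rad/s:
zero (1 + j54·0.2) = 1 + j10.8 → |·| ≈ 10.846, ∠ ≈ 84.71°
pole (1 + j54·0.04) = 1 + j2.16 → |·| ≈ 2.3803, ∠ ≈ 65.16°
pole (1 + j54·0.004) = 1 + j0.216 → |·| ≈ 1.0231, ∠ ≈ 12.19°
∠G = (84.71°) − (65.16° + 12.19°) = 7.36°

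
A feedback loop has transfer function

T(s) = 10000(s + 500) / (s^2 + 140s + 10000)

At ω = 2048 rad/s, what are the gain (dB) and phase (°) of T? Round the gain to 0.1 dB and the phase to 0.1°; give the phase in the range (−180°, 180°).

14.0 dB, -99.8°

At s = jω = j2048:
zero (s+500): 500 + j2048 → |·| = √(500²+2048²) = √4444304 ≈ 2108.2, ∠ = arctan(2048/500) ≈ 76.28°
quadratic: (j2048)² + 140·j2048 + 10000 = -4184304 + j286720 → |·| ≈ 4.1941e+06, ∠ ≈ 176.08°
|T| = 10000 · 2108.2 / 4.1941e+06 ≈ 5.0266
Gain = 20 log₁₀(5.0266) ≈ 14.03 dB
∠T = 76.28° − 176.08° = -99.80°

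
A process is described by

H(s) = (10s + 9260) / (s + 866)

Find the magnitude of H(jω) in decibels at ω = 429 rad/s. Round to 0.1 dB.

20.5 dB

Substitute s = j429:
Numerator: 10(j429) + 9260 = 9260 + j4290
Denominator: (j429) + 866 = 866 + j429
|N| = √(9260² + 4290²) ≈ 10205, ∠N ≈ 24.86°
|D| = √(866² + 429²) ≈ 966.44, ∠D ≈ 26.35°
|H| = 10205 / 966.44 ≈ 10.559
Gain = 20 log₁₀(10.559) ≈ 20.47 dB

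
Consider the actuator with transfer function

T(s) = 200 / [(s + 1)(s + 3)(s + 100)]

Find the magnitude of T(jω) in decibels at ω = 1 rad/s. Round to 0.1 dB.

-7.0 dB

At s = jω = j1:
pole (s+1): 1 + j1 → |·| = √(1²+1²) = √2 ≈ 1.4142, ∠ = arctan(1/1) ≈ 45.00°
pole (s+3): 3 + j1 → |·| = √(3²+1²) = √10 ≈ 3.1623, ∠ = arctan(1/3) ≈ 18.43°
pole (s+100): 100 + j1 → |·| = √(100²+1²) = √10001 ≈ 100, ∠ = arctan(1/100) ≈ 0.57°
|T| = 200 / 447.21 ≈ 0.44722
Gain = 20 log₁₀(0.44722) ≈ -6.99 dB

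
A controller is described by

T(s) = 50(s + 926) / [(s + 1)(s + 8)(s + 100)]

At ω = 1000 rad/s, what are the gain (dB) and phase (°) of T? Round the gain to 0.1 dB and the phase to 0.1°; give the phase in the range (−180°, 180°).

At s = jω = j1000:
zero (s+926): 926 + j1000 → |·| = √(926²+1000²) = √1857476 ≈ 1362.9, ∠ = arctan(1000/926) ≈ 47.20°
pole (s+1): 1 + j1000 → |·| = √(1²+1000²) = √1000001 ≈ 1000, ∠ = arctan(1000/1) ≈ 89.94°
pole (s+8): 8 + j1000 → |·| = √(8²+1000²) = √1000064 ≈ 1000, ∠ = arctan(1000/8) ≈ 89.54°
pole (s+100): 100 + j1000 → |·| = √(100²+1000²) = √1010000 ≈ 1005, ∠ = arctan(1000/100) ≈ 84.29°
|T| = 50 · 1362.9 / 1.005e+09 ≈ 6.7806e-05
Gain = 20 log₁₀(6.7806e-05) ≈ -83.37 dB
∠T = 47.20° − 263.77° = -216.57° ≡ 143.43° (principal value)

-83.4 dB, 143.4°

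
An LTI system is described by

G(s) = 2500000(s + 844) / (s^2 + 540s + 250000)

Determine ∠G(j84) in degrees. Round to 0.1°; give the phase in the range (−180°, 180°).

-4.9°

At s = jω = j84:
zero (s+844): 844 + j84 → |·| = √(844²+84²) = √719392 ≈ 848.17, ∠ = arctan(84/844) ≈ 5.68°
quadratic: (j84)² + 540·j84 + 250000 = 242944 + j45360 → |·| ≈ 2.4714e+05, ∠ ≈ 10.58°
∠G = 5.68° − 10.58° = -4.90°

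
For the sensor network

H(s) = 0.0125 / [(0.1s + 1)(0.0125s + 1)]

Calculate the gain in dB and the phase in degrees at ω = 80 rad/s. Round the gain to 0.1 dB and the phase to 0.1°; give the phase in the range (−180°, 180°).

At ω = 80 rad/s:
pole (1 + j80·0.1) = 1 + j8 → |·| ≈ 8.0623, ∠ ≈ 82.87°
pole (1 + j80·0.0125) = 1 + j1 → |·| ≈ 1.4142, ∠ ≈ 45.00°
|H| = 0.0125 · 1 / (8.0623 · 1.4142) ≈ 0.0010963
Gain = 20 log₁₀(0.0010963) ≈ -59.20 dB
∠H = (0°) − (82.87° + 45.00°) = -127.87°

-59.2 dB, -127.9°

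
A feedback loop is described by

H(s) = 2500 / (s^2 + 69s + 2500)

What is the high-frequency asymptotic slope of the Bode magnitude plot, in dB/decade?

-40 dB/decade

Each pole contributes −20 dB/decade at high frequency; each zero contributes +20 dB/decade.
Net: 0 zero(s) − 2 pole(s) → -40 dB/decade.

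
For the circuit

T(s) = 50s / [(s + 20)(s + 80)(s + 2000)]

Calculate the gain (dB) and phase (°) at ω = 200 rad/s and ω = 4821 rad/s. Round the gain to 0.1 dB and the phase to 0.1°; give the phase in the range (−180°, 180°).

At s = jω = j200:
zero at origin: s = j200 → |·| = 200, ∠ = 90.00°
pole (s+20): 20 + j200 → |·| = √(20²+200²) = √40400 ≈ 201, ∠ = arctan(200/20) ≈ 84.29°
pole (s+80): 80 + j200 → |·| = √(80²+200²) = √46400 ≈ 215.41, ∠ = arctan(200/80) ≈ 68.20°
pole (s+2000): 2000 + j200 → |·| = √(2000²+200²) = √4040000 ≈ 2010, ∠ = arctan(200/2000) ≈ 5.71°
|T| = 50 · 200 / 8.7028e+07 ≈ 0.00011491
Gain = 20 log₁₀(0.00011491) ≈ -78.79 dB
∠T = 90.00° − 158.20° = -68.20°

At s = jω = j4821:
zero at origin: s = j4821 → |·| = 4821, ∠ = 90.00°
pole (s+20): 20 + j4821 → |·| = √(20²+4821²) = √23242441 ≈ 4821, ∠ = arctan(4821/20) ≈ 89.76°
pole (s+80): 80 + j4821 → |·| = √(80²+4821²) = √23248441 ≈ 4821.7, ∠ = arctan(4821/80) ≈ 89.05°
pole (s+2000): 2000 + j4821 → |·| = √(2000²+4821²) = √27242041 ≈ 5219.4, ∠ = arctan(4821/2000) ≈ 67.47°
|T| = 50 · 4821 / 1.2133e+11 ≈ 1.9867e-06
Gain = 20 log₁₀(1.9867e-06) ≈ -114.04 dB
∠T = 90.00° − 246.28° = -156.28°

ω = 200: -78.8 dB, -68.2°; ω = 4821: -114.0 dB, -156.3°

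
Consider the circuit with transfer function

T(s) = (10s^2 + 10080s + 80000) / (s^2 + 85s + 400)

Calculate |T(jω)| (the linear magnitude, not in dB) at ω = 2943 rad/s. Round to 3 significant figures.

Substitute s = j2943:
Numerator: 10(j2943)^2 + 10080(j2943) + 80000 = -86532490 + j29665440
Denominator: (j2943)^2 + 85(j2943) + 400 = -8660849 + j250155
|N| = √(86532490² + 29665440²) ≈ 9.1476e+07, ∠N ≈ 161.08°
|D| = √(8660849² + 250155²) ≈ 8.6645e+06, ∠D ≈ 178.35°
|T| = 9.1476e+07 / 8.6645e+06 ≈ 10.558

10.6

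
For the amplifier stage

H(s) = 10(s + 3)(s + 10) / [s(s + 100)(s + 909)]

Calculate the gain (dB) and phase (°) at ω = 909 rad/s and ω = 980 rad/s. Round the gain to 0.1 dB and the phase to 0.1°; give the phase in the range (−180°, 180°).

ω = 909: -42.2 dB, -39.5°; ω = 980: -42.6 dB, -42.1°

At s = jω = j909:
zero (s+3): 3 + j909 → |·| = √(3²+909²) = √826290 ≈ 909, ∠ = arctan(909/3) ≈ 89.81°
zero (s+10): 10 + j909 → |·| = √(10²+909²) = √826381 ≈ 909.06, ∠ = arctan(909/10) ≈ 89.37°
pole (s+100): 100 + j909 → |·| = √(100²+909²) = √836281 ≈ 914.48, ∠ = arctan(909/100) ≈ 83.72°
pole (s+909): 909 + j909 → |·| = √(909²+909²) = √1652562 ≈ 1285.5, ∠ = arctan(909/909) ≈ 45.00°
pole at origin: |s| = 909, ∠ = 90.00° (in denominator)
|H| = 10 · 8.2634e+05 / 1.0686e+09 ≈ 0.0077329
Gain = 20 log₁₀(0.0077329) ≈ -42.23 dB
∠H = 179.18° − 218.72° = -39.54°

At s = jω = j980:
zero (s+3): 3 + j980 → |·| = √(3²+980²) = √960409 ≈ 980, ∠ = arctan(980/3) ≈ 89.82°
zero (s+10): 10 + j980 → |·| = √(10²+980²) = √960500 ≈ 980.05, ∠ = arctan(980/10) ≈ 89.42°
pole (s+100): 100 + j980 → |·| = √(100²+980²) = √970400 ≈ 985.09, ∠ = arctan(980/100) ≈ 84.17°
pole (s+909): 909 + j980 → |·| = √(909²+980²) = √1786681 ≈ 1336.7, ∠ = arctan(980/909) ≈ 47.15°
pole at origin: |s| = 980, ∠ = 90.00° (in denominator)
|H| = 10 · 9.6045e+05 / 1.2904e+09 ≈ 0.007443
Gain = 20 log₁₀(0.007443) ≈ -42.57 dB
∠H = 179.24° − 221.32° = -42.08°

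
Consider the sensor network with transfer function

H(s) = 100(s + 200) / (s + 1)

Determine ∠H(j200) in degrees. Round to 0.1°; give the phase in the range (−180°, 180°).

-44.7°

At s = jω = j200:
zero (s+200): 200 + j200 → |·| = √(200²+200²) = √80000 ≈ 282.84, ∠ = arctan(200/200) ≈ 45.00°
pole (s+1): 1 + j200 → |·| = √(1²+200²) = √40001 ≈ 200, ∠ = arctan(200/1) ≈ 89.71°
∠H = 45.00° − 89.71° = -44.71°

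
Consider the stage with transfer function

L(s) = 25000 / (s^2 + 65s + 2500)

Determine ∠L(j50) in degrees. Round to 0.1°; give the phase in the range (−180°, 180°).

-90.0°

At s = jω = j50:
quadratic: (j50)² + 65·j50 + 2500 = 0 + j3250 → |·| ≈ 3250, ∠ ≈ 90.00°
∠L = 0.00° − 90.00° = -90.00°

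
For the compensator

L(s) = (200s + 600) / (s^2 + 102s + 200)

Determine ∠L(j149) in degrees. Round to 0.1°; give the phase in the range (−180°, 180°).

-56.5°

Substitute s = j149:
Numerator: 200(j149) + 600 = 600 + j29800
Denominator: (j149)^2 + 102(j149) + 200 = -22001 + j15198
|N| = √(600² + 29800²) ≈ 29806, ∠N ≈ 88.85°
|D| = √(22001² + 15198²) ≈ 26740, ∠D ≈ 145.36°
∠L = 88.85° − 145.36° = -56.51°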